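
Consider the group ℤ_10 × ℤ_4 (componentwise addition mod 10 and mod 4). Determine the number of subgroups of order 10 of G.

3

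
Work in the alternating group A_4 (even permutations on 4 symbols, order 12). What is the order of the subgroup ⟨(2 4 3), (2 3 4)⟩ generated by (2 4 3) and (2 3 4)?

3

|⟨(2 4 3)⟩| = 3 and |⟨(2 3 4)⟩| = 3, so |H| is a multiple of lcm(3, 3) = 3 and divides |G| = 12.
Closing under the operation: H = {e, (2 3 4), (2 4 3)}, so |H| = 3.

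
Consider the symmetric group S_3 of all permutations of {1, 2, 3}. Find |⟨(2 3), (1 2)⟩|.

6

|⟨(2 3)⟩| = 2 and |⟨(1 2)⟩| = 2, so |H| is a multiple of lcm(2, 2) = 2 and divides |G| = 6.
Closing {(2 3), (1 2)} under the group operation gives all of G, so |H| = 6.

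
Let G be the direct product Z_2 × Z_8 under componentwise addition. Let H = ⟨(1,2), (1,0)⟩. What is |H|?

8

|⟨(1,2)⟩| = 4 and |⟨(1,0)⟩| = 2, so |H| is a multiple of lcm(4, 2) = 4 and divides |G| = 16.
Closing under the operation: H = {(0,0), (0,2), (0,4), (0,6), (1,0), (1,2), (1,4), (1,6)}, so |H| = 8.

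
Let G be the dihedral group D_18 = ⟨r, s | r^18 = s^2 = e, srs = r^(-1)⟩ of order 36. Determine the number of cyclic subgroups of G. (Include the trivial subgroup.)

Group the elements of G by the cyclic subgroup they generate; each cyclic subgroup of order d accounts for φ(d) elements.
Cyclic subgroups by order — order 1: 1; order 2: 19; order 3: 1; order 6: 1; order 9: 1; order 18: 1.
Total: 24.

24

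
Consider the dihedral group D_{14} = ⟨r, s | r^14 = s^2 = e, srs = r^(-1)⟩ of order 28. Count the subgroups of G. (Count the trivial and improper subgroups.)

|G| = 28, so by Lagrange every subgroup order divides 28. Divisors: 1, 2, 4, 7, 14, 28.
Subgroups by order — order 1: 1; order 2: 15; order 4: 7; order 7: 1; order 14: 3; order 28: 1.
Total: 1 + 15 + 7 + 1 + 3 + 1 = 28.

28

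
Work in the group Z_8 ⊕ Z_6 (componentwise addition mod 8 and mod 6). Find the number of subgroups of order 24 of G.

|G| = 48 and 24 | 48, so subgroups of order 24 are possible by Lagrange.
The subgroups of order 24 are: {(0,0), (0,1), (0,2), (0,3), (0,4), (0,5), (2,0), (2,1), (2,2), (2,3), (2,4), (2,5), (4,0), (4,1), (4,2), (4,3), (4,4), (4,5), (6,0), (6,1), (6,2), (6,3), (6,4), (6,5)}; {(0,0), (0,2), (0,4), (1,0), (1,2), (1,4), (2,0), (2,2), (2,4), (3,0), (3,2), (3,4), (4,0), (4,2), (4,4), (5,0), (5,2), (5,4), (6,0), (6,2), (6,4), (7,0), (7,2), (7,4)}; {(0,0), (0,2), (0,4), (1,1), (1,3), (1,5), (2,0), (2,2), (2,4), (3,1), (3,3), (3,5), (4,0), (4,2), (4,4), (5,1), (5,3), (5,5), (6,0), (6,2), (6,4), (7,1), (7,3), (7,5)}.
So G has 3 subgroups of order 24.

3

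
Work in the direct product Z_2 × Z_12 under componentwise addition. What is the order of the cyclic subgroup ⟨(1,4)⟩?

6

The order of (1,4) in Z_2 × Z_12 is lcm(ord(1) in Z_2, ord(4) in Z_12).
ord(1) = 2 and ord(4) = 3, so |⟨(1,4)⟩| = lcm(2, 3) = 6.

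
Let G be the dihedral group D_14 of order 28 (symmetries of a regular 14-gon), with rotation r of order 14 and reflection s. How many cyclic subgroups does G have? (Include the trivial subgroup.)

18

Group the elements of G by the cyclic subgroup they generate; each cyclic subgroup of order d accounts for φ(d) elements.
Cyclic subgroups by order — order 1: 1; order 2: 15; order 7: 1; order 14: 1.
Total: 18.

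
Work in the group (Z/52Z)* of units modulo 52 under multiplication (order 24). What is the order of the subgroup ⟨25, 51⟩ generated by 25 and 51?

4

|⟨25⟩| = 2 and |⟨51⟩| = 2, so |H| is a multiple of lcm(2, 2) = 2 and divides |G| = 24.
Closing under the operation: H = {1, 25, 27, 51}, so |H| = 4.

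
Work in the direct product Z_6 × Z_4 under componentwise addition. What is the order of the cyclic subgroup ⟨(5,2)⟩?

The order of (5,2) in Z_6 × Z_4 is lcm(ord(5) in Z_6, ord(2) in Z_4).
ord(5) = 6 and ord(2) = 2, so |⟨(5,2)⟩| = lcm(6, 2) = 6.

6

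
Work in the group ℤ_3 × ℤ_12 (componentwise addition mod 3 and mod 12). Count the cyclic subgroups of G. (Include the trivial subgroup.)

Group the elements of G by the cyclic subgroup they generate; each cyclic subgroup of order d accounts for φ(d) elements.
Cyclic subgroups by order — order 1: 1; order 2: 1; order 3: 4; order 4: 1; order 6: 4; order 12: 4.
Total: 15.

15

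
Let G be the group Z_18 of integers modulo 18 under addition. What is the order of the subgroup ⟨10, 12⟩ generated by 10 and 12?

|⟨10⟩| = 9 and |⟨12⟩| = 3, so |H| is a multiple of lcm(9, 3) = 9 and divides |G| = 18.
Closing under the operation: H = {0, 2, 4, 6, 8, 10, 12, 14, 16}, so |H| = 9.

9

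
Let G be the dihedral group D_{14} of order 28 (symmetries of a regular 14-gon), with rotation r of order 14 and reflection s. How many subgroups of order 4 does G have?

|G| = 28 and 4 | 28, so subgroups of order 4 are possible by Lagrange.
The subgroups of order 4 are: {e, r^7, r^3s, r^10s}; {e, r^7, r^4s, r^11s}; {e, r^7, r^5s, r^12s}; {e, r^7, r^6s, r^13s}; … (7 in all).
So G has 7 subgroups of order 4.

7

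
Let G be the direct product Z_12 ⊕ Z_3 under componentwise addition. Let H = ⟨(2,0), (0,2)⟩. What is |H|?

18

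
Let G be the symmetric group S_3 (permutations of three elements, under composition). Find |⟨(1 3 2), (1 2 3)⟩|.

3

|⟨(1 3 2)⟩| = 3 and |⟨(1 2 3)⟩| = 3, so |H| is a multiple of lcm(3, 3) = 3 and divides |G| = 6.
Closing under the operation: H = {e, (1 2 3), (1 3 2)}, so |H| = 3.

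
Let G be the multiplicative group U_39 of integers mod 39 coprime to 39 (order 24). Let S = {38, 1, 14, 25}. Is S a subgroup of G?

Yes

|S| = 4 divides |G| = 24, consistent with Lagrange.
S contains the identity, every element's inverse is in S, and S is closed under ·: it is a subgroup.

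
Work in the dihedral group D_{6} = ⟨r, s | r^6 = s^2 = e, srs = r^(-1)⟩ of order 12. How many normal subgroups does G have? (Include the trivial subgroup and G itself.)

7

G has 16 subgroups. Checking conjugation-invariance by order — order 1: 1/1 normal; order 2: 1/7 normal; order 3: 1/1 normal; order 4: 0/3 normal; order 6: 3/3 normal; order 12: 1/1 normal.
Total normal subgroups: 7.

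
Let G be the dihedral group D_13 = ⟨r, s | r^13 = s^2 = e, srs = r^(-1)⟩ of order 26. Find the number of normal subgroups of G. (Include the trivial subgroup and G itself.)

3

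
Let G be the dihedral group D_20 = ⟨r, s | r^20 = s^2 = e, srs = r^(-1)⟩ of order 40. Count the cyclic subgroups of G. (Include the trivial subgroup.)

26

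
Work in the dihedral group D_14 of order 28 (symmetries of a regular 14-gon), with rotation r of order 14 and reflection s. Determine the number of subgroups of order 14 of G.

3

|G| = 28 and 14 | 28, so subgroups of order 14 are possible by Lagrange.
The subgroups of order 14 are: {e, r, r^2, r^3, r^4, r^5, r^6, r^7, r^8, r^9, r^10, r^11, r^12, r^13}; {e, r^2, r^4, r^6, r^8, r^10, r^12, s, r^2s, r^4s, r^6s, r^8s, r^10s, r^12s}; {e, r^2, r^4, r^6, r^8, r^10, r^12, rs, r^3s, r^5s, r^7s, r^9s, r^11s, r^13s}.
So G has 3 subgroups of order 14.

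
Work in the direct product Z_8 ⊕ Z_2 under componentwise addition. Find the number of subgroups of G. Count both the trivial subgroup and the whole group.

11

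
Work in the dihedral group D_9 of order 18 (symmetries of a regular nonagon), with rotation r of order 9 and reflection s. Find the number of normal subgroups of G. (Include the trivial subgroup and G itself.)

4

G has 16 subgroups. Checking conjugation-invariance by order — order 1: 1/1 normal; order 2: 0/9 normal; order 3: 1/1 normal; order 6: 0/3 normal; order 9: 1/1 normal; order 18: 1/1 normal.
Total normal subgroups: 4.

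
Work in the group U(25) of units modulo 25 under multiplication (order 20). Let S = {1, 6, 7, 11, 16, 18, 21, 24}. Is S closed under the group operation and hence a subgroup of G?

No

|S| = 8 does not divide |G| = 20, so by Lagrange S is not a subgroup.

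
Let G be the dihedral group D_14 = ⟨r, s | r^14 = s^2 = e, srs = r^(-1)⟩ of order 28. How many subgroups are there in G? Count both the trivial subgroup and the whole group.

28

|G| = 28, so by Lagrange every subgroup order divides 28. Divisors: 1, 2, 4, 7, 14, 28.
Subgroups by order — order 1: 1; order 2: 15; order 4: 7; order 7: 1; order 14: 3; order 28: 1.
Total: 1 + 15 + 7 + 1 + 3 + 1 = 28.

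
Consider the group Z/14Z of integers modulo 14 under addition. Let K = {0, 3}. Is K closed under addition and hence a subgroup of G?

No

3 ∈ K but its inverse 11 ∉ K, so K is not a subgroup.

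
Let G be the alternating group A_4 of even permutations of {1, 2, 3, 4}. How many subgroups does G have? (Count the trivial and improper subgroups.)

10

|G| = 12, so by Lagrange every subgroup order divides 12. Divisors: 1, 2, 3, 4, 6, 12.
Subgroups by order — order 1: 1; order 2: 3; order 3: 4; order 4: 1; order 6: 0; order 12: 1.
Total: 1 + 3 + 4 + 1 + 0 + 1 = 10.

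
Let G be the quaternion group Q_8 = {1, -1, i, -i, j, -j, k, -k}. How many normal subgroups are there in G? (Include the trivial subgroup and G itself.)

6

G has 6 subgroups. Checking conjugation-invariance by order — order 1: 1/1 normal; order 2: 1/1 normal; order 4: 3/3 normal; order 8: 1/1 normal.
Total normal subgroups: 6.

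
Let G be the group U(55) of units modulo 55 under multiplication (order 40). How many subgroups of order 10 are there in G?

3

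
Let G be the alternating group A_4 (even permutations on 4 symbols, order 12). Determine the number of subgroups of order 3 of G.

4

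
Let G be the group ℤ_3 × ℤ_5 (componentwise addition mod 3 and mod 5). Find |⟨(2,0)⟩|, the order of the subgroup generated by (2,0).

3

The order of (2,0) in Z_3 × Z_5 is lcm(ord(2) in Z_3, ord(0) in Z_5).
ord(2) = 3 and ord(0) = 1, so |⟨(2,0)⟩| = lcm(3, 1) = 3.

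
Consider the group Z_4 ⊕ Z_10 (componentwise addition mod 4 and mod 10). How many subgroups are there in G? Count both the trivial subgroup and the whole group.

16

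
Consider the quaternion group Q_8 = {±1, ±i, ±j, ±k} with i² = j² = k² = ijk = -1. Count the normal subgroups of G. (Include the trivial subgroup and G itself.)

6

G has 6 subgroups. Checking conjugation-invariance by order — order 1: 1/1 normal; order 2: 1/1 normal; order 4: 3/3 normal; order 8: 1/1 normal.
Total normal subgroups: 6.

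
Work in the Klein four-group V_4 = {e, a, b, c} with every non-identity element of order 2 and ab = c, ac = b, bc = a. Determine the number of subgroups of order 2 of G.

|G| = 4 and 2 | 4, so subgroups of order 2 are possible by Lagrange.
The subgroups of order 2 are: {e, a}; {e, b}; {e, c}.
So G has 3 subgroups of order 2.

3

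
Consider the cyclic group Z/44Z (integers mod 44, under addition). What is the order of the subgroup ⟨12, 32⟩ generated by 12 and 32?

|⟨12⟩| = 11 and |⟨32⟩| = 11, so |H| is a multiple of lcm(11, 11) = 11 and divides |G| = 44.
Closing under the operation: H = {0, 4, 8, 12, 16, 20, 24, 28, 32, 36, 40}, so |H| = 11.

11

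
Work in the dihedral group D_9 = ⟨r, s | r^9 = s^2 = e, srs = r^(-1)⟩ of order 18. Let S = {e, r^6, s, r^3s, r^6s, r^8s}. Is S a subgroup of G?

No

r^6 ∈ S but its inverse r^3 ∉ S, so S is not a subgroup.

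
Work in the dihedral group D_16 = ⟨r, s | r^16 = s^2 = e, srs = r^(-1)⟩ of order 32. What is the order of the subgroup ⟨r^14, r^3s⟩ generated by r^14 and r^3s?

|⟨r^14⟩| = 8 and |⟨r^3s⟩| = 2, so |H| is a multiple of lcm(8, 2) = 8 and divides |G| = 32.
Closing under the operation: H = {e, r^2, r^4, r^6, r^8, r^10, r^12, r^14, rs, r^3s, r^5s, r^7s, r^9s, r^11s, r^13s, r^15s}, so |H| = 16.

16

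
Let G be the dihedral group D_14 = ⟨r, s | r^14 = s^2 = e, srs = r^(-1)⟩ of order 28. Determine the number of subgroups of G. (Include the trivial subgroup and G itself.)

28

|G| = 28, so by Lagrange every subgroup order divides 28. Divisors: 1, 2, 4, 7, 14, 28.
Subgroups by order — order 1: 1; order 2: 15; order 4: 7; order 7: 1; order 14: 3; order 28: 1.
Total: 1 + 15 + 7 + 1 + 3 + 1 = 28.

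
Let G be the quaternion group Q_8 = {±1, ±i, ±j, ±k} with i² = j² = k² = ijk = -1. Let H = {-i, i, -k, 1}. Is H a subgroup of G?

No

-k ∈ H but its inverse k ∉ H, so H is not a subgroup.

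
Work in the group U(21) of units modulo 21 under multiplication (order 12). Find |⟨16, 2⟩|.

6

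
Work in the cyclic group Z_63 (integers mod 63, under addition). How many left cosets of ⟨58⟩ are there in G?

|⟨58⟩| = 63 and |G| = 63.
By Lagrange, [G : H] = |G|/|H| = 63/63 = 1.

1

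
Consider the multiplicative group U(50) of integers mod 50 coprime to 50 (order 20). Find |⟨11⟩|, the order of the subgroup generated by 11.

5

Compute successive powers of 11 mod 50: 11, 21, 31, 41, 1; 11^5 ≡ 1 (mod 50).
So |⟨11⟩| = 5.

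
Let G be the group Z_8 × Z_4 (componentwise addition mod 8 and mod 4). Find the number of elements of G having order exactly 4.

12

An element (a,b) has order lcm(ord(a), ord(b)); count pairs with lcm equal to 4.
Enumerating gives 12 such elements.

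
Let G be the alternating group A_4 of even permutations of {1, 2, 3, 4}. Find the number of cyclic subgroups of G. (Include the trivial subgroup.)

8

Each element a generates a cyclic subgroup ⟨a⟩; distinct elements may generate the same one (a cyclic group of order d has φ(d) generators).
Cyclic subgroups by order — order 1: 1; order 2: 3; order 3: 4.
Total: 8.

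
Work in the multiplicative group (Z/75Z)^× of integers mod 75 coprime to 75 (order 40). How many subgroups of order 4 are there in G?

3

|G| = 40 and 4 | 40, so subgroups of order 4 are possible by Lagrange.
The subgroups of order 4 are: {1, 26, 49, 74}; {1, 32, 49, 68}; {1, 7, 43, 49}.
So G has 3 subgroups of order 4.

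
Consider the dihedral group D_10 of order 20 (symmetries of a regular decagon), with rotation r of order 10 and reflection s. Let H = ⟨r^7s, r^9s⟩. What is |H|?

10

|⟨r^7s⟩| = 2 and |⟨r^9s⟩| = 2, so |H| is a multiple of lcm(2, 2) = 2 and divides |G| = 20.
Closing under the operation: H = {e, r^2, r^4, r^6, r^8, rs, r^3s, r^5s, r^7s, r^9s}, so |H| = 10.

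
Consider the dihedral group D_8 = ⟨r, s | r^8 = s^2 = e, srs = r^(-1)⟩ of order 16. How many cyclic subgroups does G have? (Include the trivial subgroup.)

12

Group the elements of G by the cyclic subgroup they generate; each cyclic subgroup of order d accounts for φ(d) elements.
Cyclic subgroups by order — order 1: 1; order 2: 9; order 4: 1; order 8: 1.
Total: 12.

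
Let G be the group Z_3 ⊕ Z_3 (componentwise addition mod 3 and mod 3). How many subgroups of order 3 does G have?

4

|G| = 9 and 3 | 9, so subgroups of order 3 are possible by Lagrange.
The subgroups of order 3 are: {(0,0), (0,1), (0,2)}; {(0,0), (1,0), (2,0)}; {(0,0), (1,1), (2,2)}; {(0,0), (1,2), (2,1)}.
So G has 4 subgroups of order 3.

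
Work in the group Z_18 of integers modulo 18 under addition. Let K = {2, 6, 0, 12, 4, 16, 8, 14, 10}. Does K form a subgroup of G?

Yes

|K| = 9 divides |G| = 18, consistent with Lagrange.
K contains the identity, every element's inverse is in K, and K is closed under +: it is a subgroup.
In fact K = ⟨2⟩.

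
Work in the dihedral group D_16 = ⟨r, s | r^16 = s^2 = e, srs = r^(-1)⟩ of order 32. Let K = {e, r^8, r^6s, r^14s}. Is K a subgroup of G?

|K| = 4 divides |G| = 32, consistent with Lagrange.
K contains the identity, every element's inverse is in K, and K is closed under ·: it is a subgroup.

Yes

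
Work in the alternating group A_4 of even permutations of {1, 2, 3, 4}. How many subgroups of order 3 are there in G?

4

|G| = 12 and 3 | 12, so subgroups of order 3 are possible by Lagrange.
The subgroups of order 3 are: {e, (1 2 3), (1 3 2)}; {e, (1 2 4), (1 4 2)}; {e, (1 3 4), (1 4 3)}; {e, (2 3 4), (2 4 3)}.
So G has 4 subgroups of order 3.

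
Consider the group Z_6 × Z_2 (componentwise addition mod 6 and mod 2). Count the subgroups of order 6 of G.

|G| = 12 and 6 | 12, so subgroups of order 6 are possible by Lagrange.
The subgroups of order 6 are: {(0,0), (0,1), (2,0), (2,1), (4,0), (4,1)}; {(0,0), (1,0), (2,0), (3,0), (4,0), (5,0)}; {(0,0), (1,1), (2,0), (3,1), (4,0), (5,1)}.
So G has 3 subgroups of order 6.

3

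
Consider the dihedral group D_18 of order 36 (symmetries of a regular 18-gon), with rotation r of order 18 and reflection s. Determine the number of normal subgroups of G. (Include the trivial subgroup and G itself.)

9

G has 45 subgroups. Checking conjugation-invariance by order — order 1: 1/1 normal; order 2: 1/19 normal; order 3: 1/1 normal; order 4: 0/9 normal; order 6: 1/7 normal; order 9: 1/1 normal; order 12: 0/3 normal; order 18: 3/3 normal; order 36: 1/1 normal.
Total normal subgroups: 9.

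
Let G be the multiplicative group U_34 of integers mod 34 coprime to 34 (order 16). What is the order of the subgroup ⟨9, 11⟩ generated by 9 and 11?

|⟨9⟩| = 8 and |⟨11⟩| = 16, so |H| is a multiple of lcm(8, 16) = 16 and divides |G| = 16.
Closing {9, 11} under the group operation gives all of G, so |H| = 16.

16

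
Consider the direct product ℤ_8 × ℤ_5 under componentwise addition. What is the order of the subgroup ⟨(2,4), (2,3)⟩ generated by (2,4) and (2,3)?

|⟨(2,4)⟩| = 20 and |⟨(2,3)⟩| = 20, so |H| is a multiple of lcm(20, 20) = 20 and divides |G| = 40.
Closing under the operation: H = {(0,0), (0,1), (0,2), (0,3), (0,4), (2,0), (2,1), (2,2), (2,3), (2,4), (4,0), (4,1), (4,2), (4,3), (4,4), (6,0), (6,1), (6,2), (6,3), (6,4)}, so |H| = 20.

20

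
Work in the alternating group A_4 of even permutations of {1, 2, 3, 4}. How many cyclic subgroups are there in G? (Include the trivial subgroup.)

8

Group the elements of G by the cyclic subgroup they generate; each cyclic subgroup of order d accounts for φ(d) elements.
Cyclic subgroups by order — order 1: 1; order 2: 3; order 3: 4.
Total: 8.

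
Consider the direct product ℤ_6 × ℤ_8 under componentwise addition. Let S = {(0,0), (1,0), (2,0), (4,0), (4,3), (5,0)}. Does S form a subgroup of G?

No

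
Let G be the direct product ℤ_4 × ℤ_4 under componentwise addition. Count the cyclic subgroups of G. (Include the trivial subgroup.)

Each element a generates a cyclic subgroup ⟨a⟩; distinct elements may generate the same one (a cyclic group of order d has φ(d) generators).
Cyclic subgroups by order — order 1: 1; order 2: 3; order 4: 6.
Total: 10.

10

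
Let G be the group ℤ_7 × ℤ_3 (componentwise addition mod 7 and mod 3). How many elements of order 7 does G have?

6

An element (a,b) has order lcm(ord(a), ord(b)); count pairs with lcm equal to 7.
Enumerating gives 6 such elements.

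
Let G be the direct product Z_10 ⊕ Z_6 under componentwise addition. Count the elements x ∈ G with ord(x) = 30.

An element (a,b) has order lcm(ord(a), ord(b)); count pairs with lcm equal to 30.
Enumerating gives 24 such elements.

24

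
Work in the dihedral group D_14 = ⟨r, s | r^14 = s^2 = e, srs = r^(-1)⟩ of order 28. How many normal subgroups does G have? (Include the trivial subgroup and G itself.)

G has 28 subgroups. Checking conjugation-invariance by order — order 1: 1/1 normal; order 2: 1/15 normal; order 4: 0/7 normal; order 7: 1/1 normal; order 14: 3/3 normal; order 28: 1/1 normal.
Total normal subgroups: 7.

7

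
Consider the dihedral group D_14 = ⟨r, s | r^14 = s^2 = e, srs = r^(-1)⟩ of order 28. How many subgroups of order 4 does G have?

|G| = 28 and 4 | 28, so subgroups of order 4 are possible by Lagrange.
The subgroups of order 4 are: {e, r^7, r^3s, r^10s}; {e, r^7, r^4s, r^11s}; {e, r^7, r^5s, r^12s}; {e, r^7, r^6s, r^13s}; … (7 in all).
So G has 7 subgroups of order 4.

7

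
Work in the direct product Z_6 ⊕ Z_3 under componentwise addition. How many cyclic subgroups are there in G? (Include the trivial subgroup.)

Group the elements of G by the cyclic subgroup they generate; each cyclic subgroup of order d accounts for φ(d) elements.
Cyclic subgroups by order — order 1: 1; order 2: 1; order 3: 4; order 6: 4.
Total: 10.

10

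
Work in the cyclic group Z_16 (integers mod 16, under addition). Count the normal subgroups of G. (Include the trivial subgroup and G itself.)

5

G is abelian, so every subgroup is normal.
G has 5 subgroups in total, hence 5 normal subgroups.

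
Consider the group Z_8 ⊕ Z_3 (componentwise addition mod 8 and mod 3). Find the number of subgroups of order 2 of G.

|G| = 24 and 2 | 24, so subgroups of order 2 are possible by Lagrange.
The subgroups of order 2 are: {(0,0), (4,0)}.
So G has 1 subgroup of order 2.

1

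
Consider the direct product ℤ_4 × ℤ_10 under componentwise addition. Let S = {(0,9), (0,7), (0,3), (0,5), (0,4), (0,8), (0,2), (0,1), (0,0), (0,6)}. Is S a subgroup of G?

|S| = 10 divides |G| = 40, consistent with Lagrange.
S contains the identity, every element's inverse is in S, and S is closed under +: it is a subgroup.
In fact S = ⟨(0,1)⟩.

Yes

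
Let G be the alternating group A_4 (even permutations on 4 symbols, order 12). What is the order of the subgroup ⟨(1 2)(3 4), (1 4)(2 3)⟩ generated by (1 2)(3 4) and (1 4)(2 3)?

4

|⟨(1 2)(3 4)⟩| = 2 and |⟨(1 4)(2 3)⟩| = 2, so |H| is a multiple of lcm(2, 2) = 2 and divides |G| = 12.
Closing under the operation: H = {e, (1 2)(3 4), (1 3)(2 4), (1 4)(2 3)}, so |H| = 4.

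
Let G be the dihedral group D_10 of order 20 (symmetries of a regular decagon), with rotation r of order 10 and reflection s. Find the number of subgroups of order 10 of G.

|G| = 20 and 10 | 20, so subgroups of order 10 are possible by Lagrange.
The subgroups of order 10 are: {e, r, r^2, r^3, r^4, r^5, r^6, r^7, r^8, r^9}; {e, r^2, r^4, r^6, r^8, s, r^2s, r^4s, r^6s, r^8s}; {e, r^2, r^4, r^6, r^8, rs, r^3s, r^5s, r^7s, r^9s}.
So G has 3 subgroups of order 10.

3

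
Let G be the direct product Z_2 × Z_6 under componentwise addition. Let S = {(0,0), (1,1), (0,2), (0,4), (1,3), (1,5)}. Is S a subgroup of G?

Yes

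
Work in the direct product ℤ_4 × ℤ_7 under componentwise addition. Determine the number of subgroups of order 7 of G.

|G| = 28 and 7 | 28, so subgroups of order 7 are possible by Lagrange.
The subgroups of order 7 are: {(0,0), (0,1), (0,2), (0,3), (0,4), (0,5), (0,6)}.
So G has 1 subgroup of order 7.

1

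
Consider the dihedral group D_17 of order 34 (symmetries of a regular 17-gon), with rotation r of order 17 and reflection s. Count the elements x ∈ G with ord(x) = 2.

17

Enumerating element orders in G gives 17 elements of order 2.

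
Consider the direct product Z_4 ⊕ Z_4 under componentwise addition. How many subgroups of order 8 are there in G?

3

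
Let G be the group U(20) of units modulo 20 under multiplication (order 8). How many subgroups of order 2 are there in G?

3

|G| = 8 and 2 | 8, so subgroups of order 2 are possible by Lagrange.
The subgroups of order 2 are: {1, 11}; {1, 19}; {1, 9}.
So G has 3 subgroups of order 2.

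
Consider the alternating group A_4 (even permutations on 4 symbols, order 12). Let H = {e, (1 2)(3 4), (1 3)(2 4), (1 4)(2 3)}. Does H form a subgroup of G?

Yes

|H| = 4 divides |G| = 12, consistent with Lagrange.
H contains the identity, every element's inverse is in H, and H is closed under ∘: it is a subgroup.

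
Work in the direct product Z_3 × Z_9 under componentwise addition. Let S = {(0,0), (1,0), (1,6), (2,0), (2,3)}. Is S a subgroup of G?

No

|S| = 5 does not divide |G| = 27, so by Lagrange S is not a subgroup.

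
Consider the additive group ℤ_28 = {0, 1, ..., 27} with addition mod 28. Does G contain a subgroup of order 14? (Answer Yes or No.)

Yes

14 | 28. A subgroup of order 14 is {0, 2, 4, 6, 8, 10, 12, 14, 16, 18, 20, 22, 24, 26}.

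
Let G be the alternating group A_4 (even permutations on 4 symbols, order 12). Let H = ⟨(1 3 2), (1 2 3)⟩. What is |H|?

3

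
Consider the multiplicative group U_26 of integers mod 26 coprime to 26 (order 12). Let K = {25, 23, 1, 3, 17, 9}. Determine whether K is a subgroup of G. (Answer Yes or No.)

Yes

|K| = 6 divides |G| = 12, consistent with Lagrange.
K contains the identity, every element's inverse is in K, and K is closed under ·: it is a subgroup.
In fact K = ⟨17⟩.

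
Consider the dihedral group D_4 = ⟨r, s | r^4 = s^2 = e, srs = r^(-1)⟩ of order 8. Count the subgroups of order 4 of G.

|G| = 8 and 4 | 8, so subgroups of order 4 are possible by Lagrange.
The subgroups of order 4 are: {e, r, r^2, r^3}; {e, r^2, s, r^2s}; {e, r^2, rs, r^3s}.
So G has 3 subgroups of order 4.

3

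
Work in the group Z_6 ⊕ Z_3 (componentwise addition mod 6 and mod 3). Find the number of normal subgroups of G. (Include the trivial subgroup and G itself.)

G is abelian, so every subgroup is normal.
G has 12 subgroups in total, hence 12 normal subgroups.

12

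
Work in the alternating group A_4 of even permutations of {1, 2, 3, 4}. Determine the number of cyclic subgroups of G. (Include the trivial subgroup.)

8

A cyclic subgroup of order d is generated by each of its φ(d) elements of order d, so the cyclic subgroups of order d number (#elements of order d)/φ(d).
Cyclic subgroups by order — order 1: 1; order 2: 3; order 3: 4.
Total: 8.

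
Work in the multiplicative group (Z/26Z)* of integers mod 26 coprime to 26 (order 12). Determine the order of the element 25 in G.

Compute successive powers of 25 mod 26: 25, 1; 25^2 ≡ 1 (mod 26).
So |⟨25⟩| = 2.

2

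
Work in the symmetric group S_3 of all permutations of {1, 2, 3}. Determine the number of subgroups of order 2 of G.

3

|G| = 6 and 2 | 6, so subgroups of order 2 are possible by Lagrange.
The subgroups of order 2 are: {e, (1 2)}; {e, (1 3)}; {e, (2 3)}.
So G has 3 subgroups of order 2.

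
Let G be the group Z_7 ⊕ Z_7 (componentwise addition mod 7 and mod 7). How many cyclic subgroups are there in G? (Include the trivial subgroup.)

Group the elements of G by the cyclic subgroup they generate; each cyclic subgroup of order d accounts for φ(d) elements.
Cyclic subgroups by order — order 1: 1; order 7: 8.
Total: 9.

9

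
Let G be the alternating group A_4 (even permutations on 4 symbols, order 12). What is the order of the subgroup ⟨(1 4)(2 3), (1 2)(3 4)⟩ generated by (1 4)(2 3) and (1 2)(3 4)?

4

|⟨(1 4)(2 3)⟩| = 2 and |⟨(1 2)(3 4)⟩| = 2, so |H| is a multiple of lcm(2, 2) = 2 and divides |G| = 12.
Closing under the operation: H = {e, (1 2)(3 4), (1 3)(2 4), (1 4)(2 3)}, so |H| = 4.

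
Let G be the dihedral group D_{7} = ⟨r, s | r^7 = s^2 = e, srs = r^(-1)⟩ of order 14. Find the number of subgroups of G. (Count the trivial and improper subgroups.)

|G| = 14, so by Lagrange every subgroup order divides 14. Divisors: 1, 2, 7, 14.
Subgroups by order — order 1: 1; order 2: 7; order 7: 1; order 14: 1.
Total: 1 + 7 + 1 + 1 = 10.

10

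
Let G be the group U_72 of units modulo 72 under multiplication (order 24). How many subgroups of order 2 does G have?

7

|G| = 24 and 2 | 24, so subgroups of order 2 are possible by Lagrange.
The subgroups of order 2 are: {1, 17}; {1, 19}; {1, 35}; {1, 37}; … (7 in all).
So G has 7 subgroups of order 2.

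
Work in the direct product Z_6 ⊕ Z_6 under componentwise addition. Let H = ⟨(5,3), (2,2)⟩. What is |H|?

18

|⟨(5,3)⟩| = 6 and |⟨(2,2)⟩| = 3, so |H| is a multiple of lcm(6, 3) = 6 and divides |G| = 36.
Closing under the operation: H = {(0,0), (0,2), (0,4), (1,1), (1,3), (1,5), (2,0), (2,2), (2,4), (3,1), (3,3), (3,5), (4,0), (4,2), (4,4), (5,1), (5,3), (5,5)}, so |H| = 18.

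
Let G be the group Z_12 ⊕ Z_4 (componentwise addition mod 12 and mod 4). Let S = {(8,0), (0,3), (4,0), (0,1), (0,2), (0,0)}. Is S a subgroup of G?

No

Closure fails: (0,1) + (4,0) = (4,1) ∉ S. So S is not a subgroup.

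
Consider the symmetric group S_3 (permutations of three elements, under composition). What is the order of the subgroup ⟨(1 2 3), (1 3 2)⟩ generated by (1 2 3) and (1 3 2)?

|⟨(1 2 3)⟩| = 3 and |⟨(1 3 2)⟩| = 3, so |H| is a multiple of lcm(3, 3) = 3 and divides |G| = 6.
Closing under the operation: H = {e, (1 2 3), (1 3 2)}, so |H| = 3.

3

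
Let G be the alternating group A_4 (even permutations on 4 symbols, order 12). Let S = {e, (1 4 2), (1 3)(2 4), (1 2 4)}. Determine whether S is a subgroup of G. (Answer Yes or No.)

No

Closure fails: (1 2 4) ∘ (1 3)(2 4) = (1 3 2) ∉ S. So S is not a subgroup.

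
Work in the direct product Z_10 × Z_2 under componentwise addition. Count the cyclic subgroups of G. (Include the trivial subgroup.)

8

Group the elements of G by the cyclic subgroup they generate; each cyclic subgroup of order d accounts for φ(d) elements.
Cyclic subgroups by order — order 1: 1; order 2: 3; order 5: 1; order 10: 3.
Total: 8.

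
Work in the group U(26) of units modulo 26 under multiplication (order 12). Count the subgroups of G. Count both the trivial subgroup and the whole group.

|G| = 12, so by Lagrange every subgroup order divides 12. Divisors: 1, 2, 3, 4, 6, 12.
Subgroups by order — order 1: 1; order 2: 1; order 3: 1; order 4: 1; order 6: 1; order 12: 1.
Total: 1 + 1 + 1 + 1 + 1 + 1 = 6.

6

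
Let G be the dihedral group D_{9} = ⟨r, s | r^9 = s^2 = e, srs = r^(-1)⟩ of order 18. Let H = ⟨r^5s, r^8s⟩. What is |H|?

|⟨r^5s⟩| = 2 and |⟨r^8s⟩| = 2, so |H| is a multiple of lcm(2, 2) = 2 and divides |G| = 18.
Closing under the operation: H = {e, r^3, r^6, r^2s, r^5s, r^8s}, so |H| = 6.

6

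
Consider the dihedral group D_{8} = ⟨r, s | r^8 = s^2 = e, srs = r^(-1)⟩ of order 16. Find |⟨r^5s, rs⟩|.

4

|⟨r^5s⟩| = 2 and |⟨rs⟩| = 2, so |H| is a multiple of lcm(2, 2) = 2 and divides |G| = 16.
Closing under the operation: H = {e, r^4, rs, r^5s}, so |H| = 4.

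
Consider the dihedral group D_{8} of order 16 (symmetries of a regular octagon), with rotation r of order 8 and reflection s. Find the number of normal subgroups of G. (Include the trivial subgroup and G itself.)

7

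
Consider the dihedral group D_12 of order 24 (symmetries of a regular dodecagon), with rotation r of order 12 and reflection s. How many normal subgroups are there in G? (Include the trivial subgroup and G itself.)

9

G has 34 subgroups. Checking conjugation-invariance by order — order 1: 1/1 normal; order 2: 1/13 normal; order 3: 1/1 normal; order 4: 1/7 normal; order 6: 1/5 normal; order 8: 0/3 normal; order 12: 3/3 normal; order 24: 1/1 normal.
Total normal subgroups: 9.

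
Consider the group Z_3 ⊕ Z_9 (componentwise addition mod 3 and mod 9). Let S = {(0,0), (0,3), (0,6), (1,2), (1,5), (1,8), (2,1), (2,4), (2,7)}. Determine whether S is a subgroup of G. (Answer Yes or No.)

|S| = 9 divides |G| = 27, consistent with Lagrange.
S contains the identity, every element's inverse is in S, and S is closed under +: it is a subgroup.
In fact S = ⟨(2,4)⟩.

Yes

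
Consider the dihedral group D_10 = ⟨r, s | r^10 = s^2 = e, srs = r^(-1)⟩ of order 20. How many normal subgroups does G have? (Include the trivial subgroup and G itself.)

G has 22 subgroups. Checking conjugation-invariance by order — order 1: 1/1 normal; order 2: 1/11 normal; order 4: 0/5 normal; order 5: 1/1 normal; order 10: 3/3 normal; order 20: 1/1 normal.
Total normal subgroups: 7.

7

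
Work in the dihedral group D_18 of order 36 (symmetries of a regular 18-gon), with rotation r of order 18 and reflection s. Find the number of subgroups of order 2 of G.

19

|G| = 36 and 2 | 36, so subgroups of order 2 are possible by Lagrange.
The subgroups of order 2 are: {e, r^10s}; {e, r^11s}; {e, r^12s}; {e, r^13s}; … (19 in all).
So G has 19 subgroups of order 2.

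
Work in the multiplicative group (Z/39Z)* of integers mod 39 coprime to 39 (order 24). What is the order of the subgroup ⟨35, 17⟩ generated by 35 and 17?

12

|⟨35⟩| = 6 and |⟨17⟩| = 6, so |H| is a multiple of lcm(6, 6) = 6 and divides |G| = 24.
Closing under the operation: H = {1, 4, 10, 14, 16, 17, 22, 23, 25, 29, 35, 38}, so |H| = 12.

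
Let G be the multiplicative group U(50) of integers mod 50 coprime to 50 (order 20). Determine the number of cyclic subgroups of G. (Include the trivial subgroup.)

A cyclic subgroup of order d is generated by each of its φ(d) elements of order d, so the cyclic subgroups of order d number (#elements of order d)/φ(d).
Cyclic subgroups by order — order 1: 1; order 2: 1; order 4: 1; order 5: 1; order 10: 1; order 20: 1.
Total: 6.

6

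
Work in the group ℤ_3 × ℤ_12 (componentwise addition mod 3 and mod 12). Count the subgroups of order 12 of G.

4

|G| = 36 and 12 | 36, so subgroups of order 12 are possible by Lagrange.
The subgroups of order 12 are: {(0,0), (0,1), (0,2), (0,3), (0,4), (0,5), (0,6), (0,7), (0,8), (0,9), (0,10), (0,11)}; {(0,0), (0,3), (0,6), (0,9), (1,0), (1,3), (1,6), (1,9), (2,0), (2,3), (2,6), (2,9)}; {(0,0), (0,3), (0,6), (0,9), (1,1), (1,4), (1,7), (1,10), (2,2), (2,5), (2,8), (2,11)}; {(0,0), (0,3), (0,6), (0,9), (1,2), (1,5), (1,8), (1,11), (2,1), (2,4), (2,7), (2,10)}.
So G has 4 subgroups of order 12.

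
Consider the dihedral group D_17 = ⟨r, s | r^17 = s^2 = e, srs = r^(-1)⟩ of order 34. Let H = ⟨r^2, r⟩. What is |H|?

17

|⟨r^2⟩| = 17 and |⟨r⟩| = 17, so |H| is a multiple of lcm(17, 17) = 17 and divides |G| = 34.
Closing under the operation: H = {e, r, r^2, r^3, r^4, r^5, r^6, r^7, r^8, r^9, r^10, r^11, r^12, r^13, r^14, r^15, r^16}, so |H| = 17.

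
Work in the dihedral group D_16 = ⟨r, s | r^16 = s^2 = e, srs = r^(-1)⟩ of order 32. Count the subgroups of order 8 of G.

|G| = 32 and 8 | 32, so subgroups of order 8 are possible by Lagrange.
The subgroups of order 8 are: {e, r^2, r^4, r^6, r^8, r^10, r^12, r^14}; {e, r^4, r^8, r^12, r^2s, r^6s, r^10s, r^14s}; {e, r^4, r^8, r^12, r^3s, r^7s, r^11s, r^15s}; {e, r^4, r^8, r^12, s, r^4s, r^8s, r^12s}; … (5 in all).
So G has 5 subgroups of order 8.

5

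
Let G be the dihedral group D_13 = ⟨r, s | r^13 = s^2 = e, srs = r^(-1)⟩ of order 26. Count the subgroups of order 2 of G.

|G| = 26 and 2 | 26, so subgroups of order 2 are possible by Lagrange.
The subgroups of order 2 are: {e, r^10s}; {e, r^11s}; {e, r^12s}; {e, r^2s}; … (13 in all).
So G has 13 subgroups of order 2.

13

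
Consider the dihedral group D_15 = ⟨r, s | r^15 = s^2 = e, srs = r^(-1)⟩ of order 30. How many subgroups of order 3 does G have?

1

|G| = 30 and 3 | 30, so subgroups of order 3 are possible by Lagrange.
The subgroups of order 3 are: {e, r^5, r^10}.
So G has 1 subgroup of order 3.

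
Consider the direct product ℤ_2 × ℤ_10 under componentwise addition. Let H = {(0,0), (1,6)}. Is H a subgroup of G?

(1,6) ∈ H but its inverse (1,4) ∉ H, so H is not a subgroup.

No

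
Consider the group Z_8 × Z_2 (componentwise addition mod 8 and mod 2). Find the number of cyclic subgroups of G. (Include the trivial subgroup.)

8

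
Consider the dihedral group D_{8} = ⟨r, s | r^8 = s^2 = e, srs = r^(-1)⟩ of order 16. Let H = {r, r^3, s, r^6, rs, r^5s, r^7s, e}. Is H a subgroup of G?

No

r^6 ∈ H but its inverse r^2 ∉ H, so H is not a subgroup.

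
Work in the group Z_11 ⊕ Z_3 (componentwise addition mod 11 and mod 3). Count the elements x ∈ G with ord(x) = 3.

An element (a,b) has order lcm(ord(a), ord(b)); count pairs with lcm equal to 3.
Enumerating gives 2 such elements.

2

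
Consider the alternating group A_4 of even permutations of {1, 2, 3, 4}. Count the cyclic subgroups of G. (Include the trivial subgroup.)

A cyclic subgroup of order d is generated by each of its φ(d) elements of order d, so the cyclic subgroups of order d number (#elements of order d)/φ(d).
Cyclic subgroups by order — order 1: 1; order 2: 3; order 3: 4.
Total: 8.

8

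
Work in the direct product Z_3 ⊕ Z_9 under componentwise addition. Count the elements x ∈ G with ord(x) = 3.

An element (a,b) has order lcm(ord(a), ord(b)); count pairs with lcm equal to 3.
Enumerating gives 8 such elements.

8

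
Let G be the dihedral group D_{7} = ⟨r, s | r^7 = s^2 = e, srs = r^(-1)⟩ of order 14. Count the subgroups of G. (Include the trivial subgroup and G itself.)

|G| = 14, so by Lagrange every subgroup order divides 14. Divisors: 1, 2, 7, 14.
Subgroups by order — order 1: 1; order 2: 7; order 7: 1; order 14: 1.
Total: 1 + 7 + 1 + 1 = 10.

10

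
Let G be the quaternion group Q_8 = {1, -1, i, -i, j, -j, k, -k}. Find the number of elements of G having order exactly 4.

The elements of order 4 are: i, -i, j, -j, k, -k.
That's 6.

6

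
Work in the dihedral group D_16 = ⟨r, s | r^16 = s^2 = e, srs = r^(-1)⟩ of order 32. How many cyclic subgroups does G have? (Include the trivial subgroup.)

21

A cyclic subgroup of order d is generated by each of its φ(d) elements of order d, so the cyclic subgroups of order d number (#elements of order d)/φ(d).
Cyclic subgroups by order — order 1: 1; order 2: 17; order 4: 1; order 8: 1; order 16: 1.
Total: 21.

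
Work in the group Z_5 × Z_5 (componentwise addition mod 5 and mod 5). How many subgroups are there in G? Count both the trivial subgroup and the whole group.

8

|G| = 25, so by Lagrange every subgroup order divides 25. Divisors: 1, 5, 25.
Subgroups by order — order 1: 1; order 5: 6; order 25: 1.
Total: 1 + 6 + 1 = 8.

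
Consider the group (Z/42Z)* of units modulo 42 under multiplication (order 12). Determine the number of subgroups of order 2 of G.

3

|G| = 12 and 2 | 12, so subgroups of order 2 are possible by Lagrange.
The subgroups of order 2 are: {1, 13}; {1, 29}; {1, 41}.
So G has 3 subgroups of order 2.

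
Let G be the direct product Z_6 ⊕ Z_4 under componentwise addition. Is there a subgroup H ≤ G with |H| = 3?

Yes

3 | 24. A subgroup of order 3 is {(0,0), (2,0), (4,0)}.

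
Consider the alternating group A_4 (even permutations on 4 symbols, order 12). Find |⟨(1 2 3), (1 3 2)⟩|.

3

|⟨(1 2 3)⟩| = 3 and |⟨(1 3 2)⟩| = 3, so |H| is a multiple of lcm(3, 3) = 3 and divides |G| = 12.
Closing under the operation: H = {e, (1 2 3), (1 3 2)}, so |H| = 3.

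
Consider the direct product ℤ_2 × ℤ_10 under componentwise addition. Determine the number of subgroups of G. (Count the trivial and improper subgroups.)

|G| = 20, so by Lagrange every subgroup order divides 20. Divisors: 1, 2, 4, 5, 10, 20.
Subgroups by order — order 1: 1; order 2: 3; order 4: 1; order 5: 1; order 10: 3; order 20: 1.
Total: 1 + 3 + 1 + 1 + 3 + 1 = 10.

10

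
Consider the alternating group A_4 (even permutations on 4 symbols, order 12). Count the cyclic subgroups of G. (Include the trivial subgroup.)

Group the elements of G by the cyclic subgroup they generate; each cyclic subgroup of order d accounts for φ(d) elements.
Cyclic subgroups by order — order 1: 1; order 2: 3; order 3: 4.
Total: 8.

8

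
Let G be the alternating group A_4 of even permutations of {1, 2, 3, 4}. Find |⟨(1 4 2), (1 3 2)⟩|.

12

|⟨(1 4 2)⟩| = 3 and |⟨(1 3 2)⟩| = 3, so |H| is a multiple of lcm(3, 3) = 3 and divides |G| = 12.
Closing {(1 4 2), (1 3 2)} under the group operation gives all of G, so |H| = 12.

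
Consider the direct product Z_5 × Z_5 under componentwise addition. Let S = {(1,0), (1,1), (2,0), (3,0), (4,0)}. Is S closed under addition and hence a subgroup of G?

The identity (0,0) ∉ S, so S is not a subgroup.

No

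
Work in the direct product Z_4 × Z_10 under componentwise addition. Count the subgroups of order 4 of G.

3

|G| = 40 and 4 | 40, so subgroups of order 4 are possible by Lagrange.
The subgroups of order 4 are: {(0,0), (0,5), (2,0), (2,5)}; {(0,0), (1,0), (2,0), (3,0)}; {(0,0), (1,5), (2,0), (3,5)}.
So G has 3 subgroups of order 4.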